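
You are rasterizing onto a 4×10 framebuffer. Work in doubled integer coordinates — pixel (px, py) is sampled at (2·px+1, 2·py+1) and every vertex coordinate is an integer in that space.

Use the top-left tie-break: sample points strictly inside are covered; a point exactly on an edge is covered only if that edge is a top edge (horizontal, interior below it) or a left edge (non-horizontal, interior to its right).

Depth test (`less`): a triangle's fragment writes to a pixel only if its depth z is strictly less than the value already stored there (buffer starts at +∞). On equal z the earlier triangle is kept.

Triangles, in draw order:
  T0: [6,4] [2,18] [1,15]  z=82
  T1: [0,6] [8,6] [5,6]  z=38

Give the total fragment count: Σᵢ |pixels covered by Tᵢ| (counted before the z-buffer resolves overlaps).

T0:
  2·area = 26
  edge (6, 4)→(2, 18): d=(-4,14) right/bottom  bias=-1
  edge (2, 18)→(1, 15): d=(-1,-3) top-left  bias=+0
  edge (1, 15)→(6, 4): d=(5,-11) top-left  bias=+0
    (2,3)@(5, 7): e=[2,20,4] → #
    (3,3)@(7, 7): e=[-26,26,26] → ·
    (2,4)@(5, 9): e=[-6,18,14] → ·
    (1,5)@(3, 11): e=[14,10,2] → #
    (2,5)@(5, 11): e=[-14,16,24] → ·
    (1,6)@(3, 13): e=[6,8,12] → #
    (2,6)@(5, 13): e=[-22,14,34] → ·
    (0,7)@(1, 15): e=[26,0,0] → #  [on edge]
    (1,7)@(3, 15): e=[-2,6,22] → ·
    (0,8)@(1, 17): e=[18,-2,10] → ·
  covered (4 px):
    · · · ·
    · · · ·
    · · · ·
    · · # ·
    · · · ·
    · # · ·
    · # · ·
    # · · ·
    · · · ·
    · · · ·
T1:
  degenerate (2·area = 0) — covers nothing

Final: 4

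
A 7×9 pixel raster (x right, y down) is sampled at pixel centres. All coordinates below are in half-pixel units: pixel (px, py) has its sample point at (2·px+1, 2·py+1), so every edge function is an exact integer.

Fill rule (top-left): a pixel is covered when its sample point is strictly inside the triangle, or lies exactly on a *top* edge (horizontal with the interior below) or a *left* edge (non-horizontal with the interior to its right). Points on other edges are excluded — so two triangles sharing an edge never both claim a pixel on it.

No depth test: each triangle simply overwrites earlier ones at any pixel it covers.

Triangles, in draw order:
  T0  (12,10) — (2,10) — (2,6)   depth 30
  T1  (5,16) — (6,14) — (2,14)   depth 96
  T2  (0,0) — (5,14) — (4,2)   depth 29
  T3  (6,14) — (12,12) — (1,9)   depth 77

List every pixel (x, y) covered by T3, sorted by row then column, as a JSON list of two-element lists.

T0:
  2·area = 40
  edge (12, 10)→(2, 10): d=(-10,0) right/bottom  bias=-1
  edge (2, 10)→(2, 6): d=(0,-4) top-left  bias=+0
  edge (2, 6)→(12, 10): d=(10,4) right/bottom  bias=-1
    (1,3)@(3, 7): e=[30,4,6] → █
    (2,3)@(5, 7): e=[30,12,-2] → ·
    (1,4)@(3, 9): e=[10,4,26] → █
    (2,4)@(5, 9): e=[10,12,18] → █
    (3,4)@(7, 9): e=[10,20,10] → █
    (4,4)@(9, 9): e=[10,28,2] → █
    (5,4)@(11, 9): e=[10,36,-6] → ·
    (1,5)@(3, 11): e=[-10,4,46] → ·
    (2,5)@(5, 11): e=[-10,12,38] → ·
    (3,5)@(7, 11): e=[-10,20,30] → ·
    (4,5)@(9, 11): e=[-10,28,22] → ·
  covered (5 px):
    · · · · · · ·
    · · · · · · ·
    · · · · · · ·
    · █ · · · · ·
    · █ █ █ █ · ·
    · · · · · · ·
    · · · · · · ·
    · · · · · · ·
    · · · · · · ·
T1:
  2·area = 8  (B↔C swapped to make it positive)
  edge (5, 16)→(2, 14): d=(-3,-2) top-left  bias=+0
  edge (2, 14)→(6, 14): d=(4,0) top-left  bias=+0
  edge (6, 14)→(5, 16): d=(-1,2) right/bottom  bias=-1
    (2,7)@(5, 15): e=[3,4,1] → █
    (3,7)@(7, 15): e=[7,4,-3] → ·
    (2,8)@(5, 17): e=[-3,12,-1] → ·
  covered (1 px):
    · · · · · · ·
    · · · · · · ·
    · · · · · · ·
    · · · · · · ·
    · · · · · · ·
    · · · · · · ·
    · · · · · · ·
    · · █ · · · ·
    · · · · · · ·
T2:
  2·area = 46  (B↔C swapped to make it positive)
  edge (0, 0)→(4, 2): d=(4,2) right/bottom  bias=-1
  edge (4, 2)→(5, 14): d=(1,12) right/bottom  bias=-1
  edge (5, 14)→(0, 0): d=(-5,-14) top-left  bias=+0
    (0,0)@(1, 1): e=[2,35,9] → █
    (1,0)@(3, 1): e=[-2,11,37] → ·
    (0,1)@(1, 3): e=[10,37,-1] → ·
    (1,1)@(3, 3): e=[6,13,27] → █
    (2,1)@(5, 3): e=[2,-11,55] → ·
    (1,2)@(3, 5): e=[14,15,17] → █
    (2,2)@(5, 5): e=[10,-9,45] → ·
    (1,3)@(3, 7): e=[22,17,7] → █
    (2,3)@(5, 7): e=[18,-7,35] → ·
    (1,4)@(3, 9): e=[30,19,-3] → ·
  covered (4 px):
    █ · · · · · ·
    · █ · · · · ·
    · █ · · · · ·
    · █ · · · · ·
    · · · · · · ·
    · · · · · · ·
    · · · · · · ·
    · · · · · · ·
    · · · · · · ·
T3:
  2·area = 40  (B↔C swapped to make it positive)
  edge (6, 14)→(1, 9): d=(-5,-5) top-left  bias=+0
  edge (1, 9)→(12, 12): d=(11,3) right/bottom  bias=-1
  edge (12, 12)→(6, 14): d=(-6,2) right/bottom  bias=-1
    (0,4)@(1, 9): e=[0,0,40] → ·  [on edge]
    (1,5)@(3, 11): e=[0,16,24] → █  [on edge]
    (2,5)@(5, 11): e=[10,10,20] → █
    (3,5)@(7, 11): e=[20,4,16] → █
    (4,5)@(9, 11): e=[30,-2,12] → ·
    (1,6)@(3, 13): e=[-10,38,12] → ·
    (2,6)@(5, 13): e=[0,32,8] → █  [on edge]
    (4,6)@(9, 13): e=[20,20,0] → ·  [on edge]
    (1,7)@(3, 15): e=[-20,60,0] → ·  [on edge]
    (2,7)@(5, 15): e=[-10,54,-4] → ·
    (3,7)@(7, 15): e=[0,48,-8] → ·  [on edge]
    (4,8)@(9, 17): e=[0,64,-24] → ·  [on edge]
  covered (5 px):
    · · · · · · ·
    · · · · · · ·
    · · · · · · ·
    · · · · · · ·
    · · · · · · ·
    · █ █ █ · · ·
    · · █ █ · · ·
    · · · · · · ·
    · · · · · · ·

Final: [[1,5],[2,5],[3,5],[2,6],[3,6]]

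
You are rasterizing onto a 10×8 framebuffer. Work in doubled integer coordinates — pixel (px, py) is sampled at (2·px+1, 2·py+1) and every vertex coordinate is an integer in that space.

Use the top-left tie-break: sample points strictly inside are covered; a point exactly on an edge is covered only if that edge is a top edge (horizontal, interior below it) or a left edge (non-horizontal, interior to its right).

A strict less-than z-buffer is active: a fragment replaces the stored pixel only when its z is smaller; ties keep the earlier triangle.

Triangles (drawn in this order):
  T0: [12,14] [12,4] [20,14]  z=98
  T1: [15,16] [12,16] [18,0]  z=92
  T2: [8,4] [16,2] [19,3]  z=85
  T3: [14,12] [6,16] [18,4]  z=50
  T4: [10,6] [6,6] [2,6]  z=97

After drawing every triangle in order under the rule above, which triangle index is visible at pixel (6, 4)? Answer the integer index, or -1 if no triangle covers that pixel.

T0:
  2·area = 80
  edge (12, 14)→(12, 4): d=(0,-10) top-left  bias=+0
  edge (12, 4)→(20, 14): d=(8,10) right/bottom  bias=-1
  edge (20, 14)→(12, 14): d=(-8,0) right/bottom  bias=-1
    (6,3)@(13, 7): e=[10,14,56] → X
    (7,3)@(15, 7): e=[30,-6,56] → .
    (6,4)@(13, 9): e=[10,30,40] → X
    (7,4)@(15, 9): e=[30,10,40] → X
    (8,4)@(17, 9): e=[50,-10,40] → .
    (6,5)@(13, 11): e=[10,46,24] → X
    (8,5)@(17, 11): e=[50,6,24] → X
    (9,5)@(19, 11): e=[70,-14,24] → .
    (6,6)@(13, 13): e=[10,62,8] → X
    (9,6)@(19, 13): e=[70,2,8] → X
    (6,7)@(13, 15): e=[10,78,-8] → .
    (7,7)@(15, 15): e=[30,58,-8] → .
  covered (10 px):
    . . . . . . . . . .
    . . . . . . . . . .
    . . . . . . . . . .
    . . . . . . X . . .
    . . . . . . X X . .
    . . . . . . X X X .
    . . . . . . X X X X
    . . . . . . . . . .
T1:
  2·area = 48
  edge (15, 16)→(12, 16): d=(-3,0) right/bottom  bias=-1
  edge (12, 16)→(18, 0): d=(6,-16) top-left  bias=+0
  edge (18, 0)→(15, 16): d=(-3,16) right/bottom  bias=-1
    (8,1)@(17, 3): e=[39,2,7] → X
    (9,1)@(19, 3): e=[39,34,-25] → .
    (8,2)@(17, 5): e=[33,14,1] → X
    (9,2)@(19, 5): e=[33,46,-31] → .
    (8,3)@(17, 7): e=[27,26,-5] → .
    (7,4)@(15, 9): e=[21,6,21] → X
    (8,4)@(17, 9): e=[21,38,-11] → .
    (7,5)@(15, 11): e=[15,18,15] → X
    (8,5)@(17, 11): e=[15,50,-17] → .
    (7,6)@(15, 13): e=[9,30,9] → X
    (8,6)@(17, 13): e=[9,62,-23] → .
    (6,7)@(13, 15): e=[3,10,35] → X
  covered (7 px):
    . . . . . . . . . .
    . . . . . . . . X .
    . . . . . . . . X .
    . . . . . . . . . .
    . . . . . . . X . .
    . . . . . . . X . .
    . . . . . . . X . .
    . . . . . . X X . .
T2:
  2·area = 14
  edge (8, 4)→(16, 2): d=(8,-2) top-left  bias=+0
  edge (16, 2)→(19, 3): d=(3,1) right/bottom  bias=-1
  edge (19, 3)→(8, 4): d=(-11,1) right/bottom  bias=-1
    (6,0)@(13, 1): e=[-14,0,28] → .  [on edge]
    (6,1)@(13, 3): e=[2,6,6] → X
    (7,1)@(15, 3): e=[6,4,4] → X
    (8,1)@(17, 3): e=[10,2,2] → X
    (9,1)@(19, 3): e=[14,0,0] → .  [on edge]
    (6,2)@(13, 5): e=[18,12,-16] → .
    (7,2)@(15, 5): e=[22,10,-18] → .
    (8,2)@(17, 5): e=[26,8,-20] → .
  covered (3 px):
    . . . . . . . . . .
    . . . . . . X X X .
    . . . . . . . . . .
    . . . . . . . . . .
    . . . . . . . . . .
    . . . . . . . . . .
    . . . . . . . . . .
    . . . . . . . . . .
T3:
  2·area = 48
  edge (14, 12)→(6, 16): d=(-8,4) right/bottom  bias=-1
  edge (6, 16)→(18, 4): d=(12,-12) top-left  bias=+0
  edge (18, 4)→(14, 12): d=(-4,8) right/bottom  bias=-1
    (9,1)@(19, 3): e=[52,0,-4] → .  [on edge]
    (8,2)@(17, 5): e=[44,0,4] → X  [on edge]
    (9,2)@(19, 5): e=[36,24,-12] → .
    (7,3)@(15, 7): e=[36,0,12] → X  [on edge]
    (8,3)@(17, 7): e=[28,24,-4] → .
    (6,4)@(13, 9): e=[28,0,20] → X  [on edge]
    (8,4)@(17, 9): e=[12,48,-12] → .
    (5,5)@(11, 11): e=[20,0,28] → X  [on edge]
    (7,5)@(15, 11): e=[4,48,-4] → .
    (4,6)@(9, 13): e=[12,0,36] → X  [on edge]
    (6,6)@(13, 13): e=[-4,48,4] → .
    (3,7)@(7, 15): e=[4,0,44] → X  [on edge]
  covered (9 px):
    . . . . . . . . . .
    . . . . . . . . . .
    . . . . . . . . X .
    . . . . . . . X . .
    . . . . . . X X . .
    . . . . . X X . . .
    . . . . X X . . . .
    . . . X . . . . . .
T4:
  degenerate (2·area = 0) — covers nothing

Z-buffer (winner per pixel, '.' = empty):
  . . . . . . . . . .
  . . . . . . 2 2 2 .
  . . . . . . . . 3 .
  . . . . . . 0 3 . .
  . . . . . . 3 3 . .
  . . . . . 3 3 1 0 .
  . . . . 3 3 0 1 0 0
  . . . 3 . . 1 1 . .

Final: 3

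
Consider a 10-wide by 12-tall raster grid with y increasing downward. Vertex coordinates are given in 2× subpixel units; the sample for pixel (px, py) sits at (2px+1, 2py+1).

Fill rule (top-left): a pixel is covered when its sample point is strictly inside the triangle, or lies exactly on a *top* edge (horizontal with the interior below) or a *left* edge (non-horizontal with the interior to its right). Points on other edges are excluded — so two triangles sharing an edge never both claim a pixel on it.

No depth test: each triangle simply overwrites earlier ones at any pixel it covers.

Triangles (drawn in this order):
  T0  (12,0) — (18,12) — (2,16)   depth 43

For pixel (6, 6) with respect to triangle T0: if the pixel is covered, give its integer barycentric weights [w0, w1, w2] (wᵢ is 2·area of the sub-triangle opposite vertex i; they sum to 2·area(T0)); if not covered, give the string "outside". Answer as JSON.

T0:
  2·area = 216
  edge (12, 0)→(18, 12): d=(6,12) right/bottom  bias=-1
  edge (18, 12)→(2, 16): d=(-16,4) right/bottom  bias=-1
  edge (2, 16)→(12, 0): d=(10,-16) top-left  bias=+0
    (5,1)@(11, 3): e=[30,172,14] → #
    (6,1)@(13, 3): e=[6,164,46] → #
    (7,1)@(15, 3): e=[-18,156,78] → ·
    (4,2)@(9, 5): e=[66,148,2] → #
    (7,2)@(15, 5): e=[-6,124,98] → ·
    (4,3)@(9, 7): e=[78,116,22] → #
    (7,3)@(15, 7): e=[6,92,118] → #
    (8,3)@(17, 7): e=[-18,84,150] → ·
    (3,4)@(7, 9): e=[114,92,10] → #
    (8,4)@(17, 9): e=[-6,52,170] → ·
    (3,5)@(7, 11): e=[126,60,30] → #
    (8,5)@(17, 11): e=[6,20,190] → #
  covered (27 px):
    · · · · · · · · · ·
    · · · · · # # · · ·
    · · · · # # # · · ·
    · · · · # # # # · ·
    · · · # # # # # · ·
    · · · # # # # # # ·
    · · # # # # # · · ·
    · # # · · · · · · ·
    · · · · · · · · · ·
    · · · · · · · · · ·
    · · · · · · · · · ·
    · · · · · · · · · ·

Result: [4,146,66]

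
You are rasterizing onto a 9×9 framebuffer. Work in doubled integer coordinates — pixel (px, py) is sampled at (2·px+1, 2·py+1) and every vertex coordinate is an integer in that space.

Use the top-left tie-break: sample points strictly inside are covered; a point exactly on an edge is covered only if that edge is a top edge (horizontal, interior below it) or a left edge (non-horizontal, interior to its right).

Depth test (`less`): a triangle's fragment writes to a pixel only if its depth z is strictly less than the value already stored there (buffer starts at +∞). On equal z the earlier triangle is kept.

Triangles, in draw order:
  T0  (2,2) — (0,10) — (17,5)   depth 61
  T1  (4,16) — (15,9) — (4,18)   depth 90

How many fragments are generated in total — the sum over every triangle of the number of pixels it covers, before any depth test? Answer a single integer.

T0:
  2·area = 126  (B↔C swapped to make it positive)
  edge (2, 2)→(17, 5): d=(15,3) right/bottom  bias=-1
  edge (17, 5)→(0, 10): d=(-17,5) right/bottom  bias=-1
  edge (0, 10)→(2, 2): d=(2,-8) top-left  bias=+0
    (1,1)@(3, 3): e=[12,104,10] → #
    (2,1)@(5, 3): e=[6,94,26] → #
    (3,1)@(7, 3): e=[0,84,42] → ·  [on edge]
    (1,2)@(3, 5): e=[42,70,14] → #
    (3,2)@(7, 5): e=[30,50,46] → #
    (4,2)@(9, 5): e=[24,40,62] → #
    (5,2)@(11, 5): e=[18,30,78] → #
    (6,2)@(13, 5): e=[12,20,94] → #
    (7,2)@(15, 5): e=[6,10,110] → #
    (8,2)@(17, 5): e=[0,0,126] → ·  [on edge]
    (0,3)@(1, 7): e=[78,46,2] → #
    (5,3)@(11, 7): e=[48,-4,82] → ·
  covered (16 px):
    · · · · · · · · ·
    · # # · · · · · ·
    · # # # # # # # ·
    # # # # # · · · ·
    # # · · · · · · ·
    · · · · · · · · ·
    · · · · · · · · ·
    · · · · · · · · ·
    · · · · · · · · ·
T1:
  2·area = 22
  edge (4, 16)→(15, 9): d=(11,-7) top-left  bias=+0
  edge (15, 9)→(4, 18): d=(-11,9) right/bottom  bias=-1
  edge (4, 18)→(4, 16): d=(0,-2) top-left  bias=+0
    (7,4)@(15, 9): e=[0,0,22] → ·  [on edge]
    (4,6)@(9, 13): e=[2,10,10] → #
    (5,6)@(11, 13): e=[16,-8,14] → ·
    (3,7)@(7, 15): e=[10,6,6] → #
    (4,7)@(9, 15): e=[24,-12,10] → ·
    (2,8)@(5, 17): e=[18,2,2] → #
    (3,8)@(7, 17): e=[32,-16,6] → ·
  covered (3 px):
    · · · · · · · · ·
    · · · · · · · · ·
    · · · · · · · · ·
    · · · · · · · · ·
    · · · · · · · · ·
    · · · · · · · · ·
    · · · · # · · · ·
    · · · # · · · · ·
    · · # · · · · · ·

Answer: 19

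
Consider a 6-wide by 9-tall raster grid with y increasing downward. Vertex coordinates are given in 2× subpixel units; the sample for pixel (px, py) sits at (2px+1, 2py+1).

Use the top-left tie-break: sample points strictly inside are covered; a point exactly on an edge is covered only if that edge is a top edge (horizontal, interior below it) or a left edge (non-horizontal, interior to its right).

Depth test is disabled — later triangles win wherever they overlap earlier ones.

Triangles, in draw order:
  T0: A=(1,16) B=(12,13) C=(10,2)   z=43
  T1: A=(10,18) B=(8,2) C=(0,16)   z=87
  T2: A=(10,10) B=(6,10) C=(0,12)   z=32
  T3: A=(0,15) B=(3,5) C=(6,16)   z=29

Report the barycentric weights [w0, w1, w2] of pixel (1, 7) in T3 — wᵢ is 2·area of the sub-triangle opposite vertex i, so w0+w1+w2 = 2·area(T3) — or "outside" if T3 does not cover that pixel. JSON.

T0:
  2·area = 127  (B↔C swapped to make it positive)
  edge (1, 16)→(10, 2): d=(9,-14) top-left  bias=+0
  edge (10, 2)→(12, 13): d=(2,11) right/bottom  bias=-1
  edge (12, 13)→(1, 16): d=(-11,3) right/bottom  bias=-1
    (4,2)@(9, 5): e=[13,17,97] → X
    (5,2)@(11, 5): e=[41,-5,91] → .
    (3,3)@(7, 7): e=[3,43,81] → X
    (5,3)@(11, 7): e=[59,-1,69] → .
    (3,4)@(7, 9): e=[21,47,59] → X
    (5,4)@(11, 9): e=[77,3,47] → X
    (2,5)@(5, 11): e=[11,73,43] → X
    (1,6)@(3, 13): e=[1,99,27] → X
    (1,7)@(3, 15): e=[19,103,5] → X
    (2,7)@(5, 15): e=[47,81,-1] → .
    (3,7)@(7, 15): e=[75,59,-7] → .
    (4,7)@(9, 15): e=[103,37,-13] → .
  covered (16 px):
    . . . . . .
    . . . . . .
    . . . . X .
    . . . X X .
    . . . X X X
    . . X X X X
    . X X X X X
    . X . . . .
    . . . . . .
T1:
  2·area = 156  (B↔C swapped to make it positive)
  edge (10, 18)→(0, 16): d=(-10,-2) top-left  bias=+0
  edge (0, 16)→(8, 2): d=(8,-14) top-left  bias=+0
  edge (8, 2)→(10, 18): d=(2,16) right/bottom  bias=-1
    (3,2)@(7, 5): e=[124,10,22] → X
    (4,2)@(9, 5): e=[128,38,-10] → .
    (3,3)@(7, 7): e=[104,26,26] → X
    (4,3)@(9, 7): e=[108,54,-6] → .
    (2,4)@(5, 9): e=[80,14,62] → X
    (4,4)@(9, 9): e=[88,70,-2] → .
    (1,5)@(3, 11): e=[56,2,98] → X
    (4,5)@(9, 11): e=[68,86,2] → X
    (5,5)@(11, 11): e=[72,114,-30] → .
    (1,6)@(3, 13): e=[36,18,102] → X
    (5,6)@(11, 13): e=[52,130,-26] → .
    (0,7)@(1, 15): e=[12,6,138] → X
    (2,8)@(5, 17): e=[0,78,78] → X  [on edge]
  covered (20 px):
    . . . . . .
    . . . . . .
    . . . X . .
    . . . X . .
    . . X X . .
    . X X X X .
    . X X X X .
    X X X X X .
    . . X X X .
T2:
  2·area = 8  (B↔C swapped to make it positive)
  edge (10, 10)→(0, 12): d=(-10,2) right/bottom  bias=-1
  edge (0, 12)→(6, 10): d=(6,-2) top-left  bias=+0
  edge (6, 10)→(10, 10): d=(4,0) top-left  bias=+0
    (4,4)@(9, 9): e=[12,0,-4] → .  [on edge]
    (1,5)@(3, 11): e=[4,0,4] → X  [on edge]
    (2,5)@(5, 11): e=[0,4,4] → .  [on edge]
    (1,6)@(3, 13): e=[-16,12,12] → .
  covered (1 px):
    . . . . . .
    . . . . . .
    . . . . . .
    . . . . . .
    . . . . . .
    . X . . . .
    . . . . . .
    . . . . . .
    . . . . . .
T3:
  2·area = 63
  edge (0, 15)→(3, 5): d=(3,-10) top-left  bias=+0
  edge (3, 5)→(6, 16): d=(3,11) right/bottom  bias=-1
  edge (6, 16)→(0, 15): d=(-6,-1) top-left  bias=+0
    (1,2)@(3, 5): e=[0,0,63] → .  [on edge]
    (1,3)@(3, 7): e=[6,6,51] → X
    (2,3)@(5, 7): e=[26,-16,53] → .
    (1,4)@(3, 9): e=[12,12,39] → X
    (2,4)@(5, 9): e=[32,-10,41] → .
    (1,5)@(3, 11): e=[18,18,27] → X
    (2,5)@(5, 11): e=[38,-4,29] → .
    (0,6)@(1, 13): e=[4,46,13] → X
    (2,6)@(5, 13): e=[44,2,17] → X
    (3,6)@(7, 13): e=[64,-20,19] → .
    (0,7)@(1, 15): e=[10,52,1] → X
    (3,7)@(7, 15): e=[70,-14,7] → .
  covered (9 px):
    . . . . . .
    . . . . . .
    . . . . . .
    . X . . . .
    . X . . . .
    . X . . . .
    X X X . . .
    X X X . . .
    . . . . . .

Answer: [30,3,30]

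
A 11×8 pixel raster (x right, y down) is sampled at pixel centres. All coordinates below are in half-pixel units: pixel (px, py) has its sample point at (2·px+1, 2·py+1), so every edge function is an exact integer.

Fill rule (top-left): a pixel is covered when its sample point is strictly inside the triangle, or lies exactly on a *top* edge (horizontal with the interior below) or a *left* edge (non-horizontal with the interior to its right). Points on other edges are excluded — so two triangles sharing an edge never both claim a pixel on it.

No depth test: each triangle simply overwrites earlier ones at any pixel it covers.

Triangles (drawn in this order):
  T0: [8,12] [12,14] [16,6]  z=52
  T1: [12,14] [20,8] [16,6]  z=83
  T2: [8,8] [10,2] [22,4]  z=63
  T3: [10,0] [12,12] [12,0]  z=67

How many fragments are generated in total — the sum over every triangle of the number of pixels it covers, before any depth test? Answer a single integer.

T0:
  2·area = 40  (B↔C swapped to make it positive)
  edge (8, 12)→(16, 6): d=(8,-6) top-left  bias=+0
  edge (16, 6)→(12, 14): d=(-4,8) right/bottom  bias=-1
  edge (12, 14)→(8, 12): d=(-4,-2) top-left  bias=+0
    (7,3)@(15, 7): e=[2,4,34] → █
    (8,3)@(17, 7): e=[14,-12,38] → ·
    (6,4)@(13, 9): e=[6,12,22] → █
    (7,4)@(15, 9): e=[18,-4,26] → ·
    (5,5)@(11, 11): e=[10,20,10] → █
    (7,5)@(15, 11): e=[34,-12,18] → ·
    (5,6)@(11, 13): e=[26,12,2] → █
    (6,6)@(13, 13): e=[38,-4,6] → ·
    (5,7)@(11, 15): e=[42,4,-6] → ·
  covered (5 px):
    · · · · · · · · · · ·
    · · · · · · · · · · ·
    · · · · · · · · · · ·
    · · · · · · · █ · · ·
    · · · · · · █ · · · ·
    · · · · · █ █ · · · ·
    · · · · · █ · · · · ·
    · · · · · · · · · · ·
T1:
  2·area = 40  (B↔C swapped to make it positive)
  edge (12, 14)→(16, 6): d=(4,-8) top-left  bias=+0
  edge (16, 6)→(20, 8): d=(4,2) right/bottom  bias=-1
  edge (20, 8)→(12, 14): d=(-8,6) right/bottom  bias=-1
    (8,3)@(17, 7): e=[12,2,26] → █
    (9,3)@(19, 7): e=[28,-2,14] → ·
    (7,4)@(15, 9): e=[4,14,22] → █
    (9,4)@(19, 9): e=[36,6,-2] → ·
    (7,5)@(15, 11): e=[12,22,6] → █
    (8,5)@(17, 11): e=[28,18,-6] → ·
    (6,6)@(13, 13): e=[4,34,2] → █
    (7,6)@(15, 13): e=[20,30,-10] → ·
    (6,7)@(13, 15): e=[12,42,-14] → ·
  covered (5 px):
    · · · · · · · · · · ·
    · · · · · · · · · · ·
    · · · · · · · · · · ·
    · · · · · · · · █ · ·
    · · · · · · · █ █ · ·
    · · · · · · · █ · · ·
    · · · · · · █ · · · ·
    · · · · · · · · · · ·
T2:
  2·area = 76
  edge (8, 8)→(10, 2): d=(2,-6) top-left  bias=+0
  edge (10, 2)→(22, 4): d=(12,2) right/bottom  bias=-1
  edge (22, 4)→(8, 8): d=(-14,4) right/bottom  bias=-1
    (5,1)@(11, 3): e=[8,10,58] → █
    (6,1)@(13, 3): e=[20,6,50] → █
    (7,1)@(15, 3): e=[32,2,42] → █
    (8,1)@(17, 3): e=[44,-2,34] → ·
    (4,2)@(9, 5): e=[0,38,38] → █  [on edge]
    (8,2)@(17, 5): e=[48,22,6] → █
    (9,2)@(19, 5): e=[60,18,-2] → ·
    (4,3)@(9, 7): e=[4,62,10] → █
    (6,3)@(13, 7): e=[28,54,-6] → ·
    (7,3)@(15, 7): e=[40,50,-14] → ·
    (8,3)@(17, 7): e=[52,46,-22] → ·
    (4,4)@(9, 9): e=[8,86,-18] → ·
    (3,5)@(7, 11): e=[0,114,-38] → ·  [on edge]
  covered (10 px):
    · · · · · · · · · · ·
    · · · · · █ █ █ · · ·
    · · · · █ █ █ █ █ · ·
    · · · · █ █ · · · · ·
    · · · · · · · · · · ·
    · · · · · · · · · · ·
    · · · · · · · · · · ·
    · · · · · · · · · · ·
T3:
  2·area = 24  (B↔C swapped to make it positive)
  edge (10, 0)→(12, 0): d=(2,0) top-left  bias=+0
  edge (12, 0)→(12, 12): d=(0,12) right/bottom  bias=-1
  edge (12, 12)→(10, 0): d=(-2,-12) top-left  bias=+0
    (5,0)@(11, 1): e=[2,12,10] → █
    (6,0)@(13, 1): e=[2,-12,34] → ·
    (5,1)@(11, 3): e=[6,12,6] → █
    (6,1)@(13, 3): e=[6,-12,30] → ·
    (5,2)@(11, 5): e=[10,12,2] → █
    (6,2)@(13, 5): e=[10,-12,26] → ·
    (5,3)@(11, 7): e=[14,12,-2] → ·
  covered (3 px):
    · · · · · █ · · · · ·
    · · · · · █ · · · · ·
    · · · · · █ · · · · ·
    · · · · · · · · · · ·
    · · · · · · · · · · ·
    · · · · · · · · · · ·
    · · · · · · · · · · ·
    · · · · · · · · · · ·

Answer: 23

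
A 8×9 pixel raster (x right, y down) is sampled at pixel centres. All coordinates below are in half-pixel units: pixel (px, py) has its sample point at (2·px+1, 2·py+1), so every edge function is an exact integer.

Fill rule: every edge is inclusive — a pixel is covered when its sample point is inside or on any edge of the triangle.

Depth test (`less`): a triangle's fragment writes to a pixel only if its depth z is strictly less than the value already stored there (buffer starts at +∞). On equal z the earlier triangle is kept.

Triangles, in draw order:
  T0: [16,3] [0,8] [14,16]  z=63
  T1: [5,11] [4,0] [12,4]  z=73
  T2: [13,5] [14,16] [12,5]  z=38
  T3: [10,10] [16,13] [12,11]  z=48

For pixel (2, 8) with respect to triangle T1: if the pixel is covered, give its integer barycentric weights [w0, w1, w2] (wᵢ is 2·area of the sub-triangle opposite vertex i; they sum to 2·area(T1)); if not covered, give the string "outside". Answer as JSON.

T0:
  2·area = 198  (B↔C swapped to make it positive)
  edge (16, 3)→(14, 16): d=(-2,13) inclusive
  edge (14, 16)→(0, 8): d=(-14,-8) inclusive
  edge (0, 8)→(16, 3): d=(16,-5) inclusive
    (5,2)@(11, 5): e=[61,130,7] → X
    (6,2)@(13, 5): e=[35,146,17] → X
    (7,2)@(15, 5): e=[9,162,27] → X
    (2,3)@(5, 7): e=[135,54,9] → X
    (3,3)@(7, 7): e=[109,70,19] → X
    (4,3)@(9, 7): e=[83,86,29] → X
    (1,4)@(3, 9): e=[157,10,31] → X
    (1,5)@(3, 11): e=[153,-18,63] → .
    (2,5)@(5, 11): e=[127,-2,73] → .
    (3,5)@(7, 11): e=[101,14,83] → X
    (7,5)@(15, 11): e=[-3,78,123] → .
    (3,6)@(7, 13): e=[97,-14,115] → .
  covered (24 px):
    . . . . . . . .
    . . . . . . . .
    . . . . . X X X
    . . X X X X X X
    . X X X X X X X
    . . . X X X X .
    . . . . X X X .
    . . . . . . X .
    . . . . . . . .
T1:
  2·area = 84
  edge (5, 11)→(4, 0): d=(-1,-11) inclusive
  edge (4, 0)→(12, 4): d=(8,4) inclusive
  edge (12, 4)→(5, 11): d=(-7,7) inclusive
    (2,0)@(5, 1): e=[10,4,70] → X
    (3,0)@(7, 1): e=[32,-4,56] → .
    (7,0)@(15, 1): e=[120,-36,0] → .  [on edge]
    (2,1)@(5, 3): e=[8,20,56] → X
    (3,1)@(7, 3): e=[30,12,42] → X
    (4,1)@(9, 3): e=[52,4,28] → X
    (5,1)@(11, 3): e=[74,-4,14] → .
    (6,1)@(13, 3): e=[96,-12,0] → .  [on edge]
    (2,2)@(5, 5): e=[6,36,42] → X
    (5,2)@(11, 5): e=[72,12,0] → X  [on edge]
    (6,2)@(13, 5): e=[94,4,-14] → .
    (2,3)@(5, 7): e=[4,52,28] → X
    (4,3)@(9, 7): e=[48,36,0] → X  [on edge]
    (3,4)@(7, 9): e=[24,60,0] → X  [on edge]
    (2,5)@(5, 11): e=[0,84,0] → X  [on edge]
    (1,6)@(3, 13): e=[-24,108,0] → .  [on edge]
    (0,7)@(1, 15): e=[-48,132,0] → .  [on edge]
  covered (14 px):
    . . X . . . . .
    . . X X X . . .
    . . X X X X . .
    . . X X X . . .
    . . X X . . . .
    . . X . . . . .
    . . . . . . . .
    . . . . . . . .
    . . . . . . . .
T2:
  2·area = 11
  edge (13, 5)→(14, 16): d=(1,11) inclusive
  edge (14, 16)→(12, 5): d=(-2,-11) inclusive
  edge (12, 5)→(13, 5): d=(1,0) inclusive
    (0,2)@(1, 5): e=[132,-121,0] → .  [on edge]
    (1,2)@(3, 5): e=[110,-99,0] → .  [on edge]
    (2,2)@(5, 5): e=[88,-77,0] → .  [on edge]
    (3,2)@(7, 5): e=[66,-55,0] → .  [on edge]
    (4,2)@(9, 5): e=[44,-33,0] → .  [on edge]
    (5,2)@(11, 5): e=[22,-11,0] → .  [on edge]
    (6,2)@(13, 5): e=[0,11,0] → X  [on edge]
    (7,2)@(15, 5): e=[-22,33,0] → .  [on edge]
    (6,3)@(13, 7): e=[2,7,2] → X
    (7,3)@(15, 7): e=[-20,29,2] → .
    (6,4)@(13, 9): e=[4,3,4] → X
    (7,4)@(15, 9): e=[-18,25,4] → .
  covered (3 px):
    . . . . . . . .
    . . . . . . . .
    . . . . . . X .
    . . . . . . X .
    . . . . . . X .
    . . . . . . . .
    . . . . . . . .
    . . . . . . . .
    . . . . . . . .
T3:
  degenerate (2·area = 0) — covers nothing

Result: "outside"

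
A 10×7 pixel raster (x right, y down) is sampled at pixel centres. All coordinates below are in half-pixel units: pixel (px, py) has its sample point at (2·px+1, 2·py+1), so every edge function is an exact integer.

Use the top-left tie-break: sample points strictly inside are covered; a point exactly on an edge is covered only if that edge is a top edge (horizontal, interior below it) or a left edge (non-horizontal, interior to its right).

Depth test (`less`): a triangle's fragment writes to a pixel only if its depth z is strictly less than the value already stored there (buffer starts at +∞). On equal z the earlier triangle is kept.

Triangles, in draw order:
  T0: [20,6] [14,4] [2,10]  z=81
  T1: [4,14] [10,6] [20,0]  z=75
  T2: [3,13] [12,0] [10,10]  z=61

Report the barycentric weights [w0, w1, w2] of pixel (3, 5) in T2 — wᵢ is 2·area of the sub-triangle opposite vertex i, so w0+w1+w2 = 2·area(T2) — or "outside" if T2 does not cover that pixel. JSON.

T0:
  2·area = 60  (B↔C swapped to make it positive)
  edge (20, 6)→(2, 10): d=(-18,4) right/bottom  bias=-1
  edge (2, 10)→(14, 4): d=(12,-6) top-left  bias=+0
  edge (14, 4)→(20, 6): d=(6,2) right/bottom  bias=-1
    (2,0)@(5, 1): e=[150,-90,0] → ·  [on edge]
    (5,1)@(11, 3): e=[90,-30,0] → ·  [on edge]
    (6,2)@(13, 5): e=[46,6,8] → #
    (7,2)@(15, 5): e=[38,18,4] → #
    (8,2)@(17, 5): e=[30,30,0] → ·  [on edge]
    (4,3)@(9, 7): e=[26,6,28] → #
    (5,3)@(11, 7): e=[18,18,24] → #
    (8,3)@(17, 7): e=[-6,54,12] → ·
    (2,4)@(5, 9): e=[6,6,48] → #
    (3,4)@(7, 9): e=[-2,18,44] → ·
    (4,4)@(9, 9): e=[-10,30,40] → ·
    (5,4)@(11, 9): e=[-18,42,36] → ·
  covered (7 px):
    · · · · · · · · · ·
    · · · · · · · · · ·
    · · · · · · # # · ·
    · · · · # # # # · ·
    · · # · · · · · · ·
    · · · · · · · · · ·
    · · · · · · · · · ·
T1:
  2·area = 44
  edge (4, 14)→(10, 6): d=(6,-8) top-left  bias=+0
  edge (10, 6)→(20, 0): d=(10,-6) top-left  bias=+0
  edge (20, 0)→(4, 14): d=(-16,14) right/bottom  bias=-1
    (7,1)@(15, 3): e=[22,0,22] → #  [on edge]
    (8,1)@(17, 3): e=[38,12,-6] → ·
    (6,2)@(13, 5): e=[18,8,18] → #
    (7,2)@(15, 5): e=[34,20,-10] → ·
    (5,3)@(11, 7): e=[14,16,14] → #
    (6,3)@(13, 7): e=[30,28,-14] → ·
    (2,4)@(5, 9): e=[-22,0,66] → ·  [on edge]
    (4,4)@(9, 9): e=[10,24,10] → #
    (5,4)@(11, 9): e=[26,36,-18] → ·
    (3,5)@(7, 11): e=[6,32,6] → #
    (4,5)@(9, 11): e=[22,44,-22] → ·
    (2,6)@(5, 13): e=[2,40,2] → #
  covered (6 px):
    · · · · · · · · · ·
    · · · · · · · # · ·
    · · · · · · # · · ·
    · · · · · # · · · ·
    · · · · # · · · · ·
    · · · # · · · · · ·
    · · # · · · · · · ·
T2:
  2·area = 64
  edge (3, 13)→(12, 0): d=(9,-13) top-left  bias=+0
  edge (12, 0)→(10, 10): d=(-2,10) right/bottom  bias=-1
  edge (10, 10)→(3, 13): d=(-7,3) right/bottom  bias=-1
    (5,1)@(11, 3): e=[14,4,46] → #
    (6,1)@(13, 3): e=[40,-16,40] → ·
    (4,2)@(9, 5): e=[6,20,38] → #
    (5,2)@(11, 5): e=[32,0,32] → ·  [on edge]
    (4,3)@(9, 7): e=[24,16,24] → #
    (5,3)@(11, 7): e=[50,-4,18] → ·
    (8,3)@(17, 7): e=[128,-64,0] → ·  [on edge]
    (3,4)@(7, 9): e=[16,32,16] → #
    (5,4)@(11, 9): e=[68,-8,4] → ·
    (2,5)@(5, 11): e=[8,48,8] → #
    (4,5)@(9, 11): e=[60,8,-4] → ·
    (1,6)@(3, 13): e=[0,64,0] → ·  [on edge]
  covered (7 px):
    · · · · · · · · · ·
    · · · · · # · · · ·
    · · · · # · · · · ·
    · · · · # · · · · ·
    · · · # # · · · · ·
    · · # # · · · · · ·
    · · · · · · · · · ·

Final: [28,2,34]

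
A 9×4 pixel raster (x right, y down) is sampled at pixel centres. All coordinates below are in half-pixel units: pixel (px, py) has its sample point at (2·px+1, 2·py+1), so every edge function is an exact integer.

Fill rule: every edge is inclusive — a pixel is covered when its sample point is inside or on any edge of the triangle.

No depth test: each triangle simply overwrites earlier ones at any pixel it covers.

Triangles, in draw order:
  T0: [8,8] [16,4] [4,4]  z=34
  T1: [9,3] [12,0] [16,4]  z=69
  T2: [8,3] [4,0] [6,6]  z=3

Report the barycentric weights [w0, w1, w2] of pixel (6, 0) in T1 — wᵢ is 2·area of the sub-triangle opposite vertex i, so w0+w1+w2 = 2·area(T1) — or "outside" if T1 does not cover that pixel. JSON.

T0:
  2·area = 48  (B↔C swapped to make it positive)
  edge (8, 8)→(4, 4): d=(-4,-4) inclusive
  edge (4, 4)→(16, 4): d=(12,0) inclusive
  edge (16, 4)→(8, 8): d=(-8,4) inclusive
    (0,0)@(1, 1): e=[0,-36,84] → ·  [on edge]
    (1,1)@(3, 3): e=[0,-12,60] → ·  [on edge]
    (2,2)@(5, 5): e=[0,12,36] → #  [on edge]
    (3,2)@(7, 5): e=[8,12,28] → #
    (4,2)@(9, 5): e=[16,12,20] → #
    (5,2)@(11, 5): e=[24,12,12] → #
    (6,2)@(13, 5): e=[32,12,4] → #
    (7,2)@(15, 5): e=[40,12,-4] → ·
    (2,3)@(5, 7): e=[-8,36,20] → ·
    (3,3)@(7, 7): e=[0,36,12] → #  [on edge]
    (5,3)@(11, 7): e=[16,36,-4] → ·
    (6,3)@(13, 7): e=[24,36,-12] → ·
  covered (7 px):
    · · · · · · · · ·
    · · · · · · · · ·
    · · # # # # # · ·
    · · · # # · · · ·
T1:
  2·area = 24
  edge (9, 3)→(12, 0): d=(3,-3) inclusive
  edge (12, 0)→(16, 4): d=(4,4) inclusive
  edge (16, 4)→(9, 3): d=(-7,-1) inclusive
    (5,0)@(11, 1): e=[0,8,16] → #  [on edge]
    (6,0)@(13, 1): e=[6,0,18] → #  [on edge]
    (7,0)@(15, 1): e=[12,-8,20] → ·
    (4,1)@(9, 3): e=[0,24,0] → #  [on edge]
    (7,1)@(15, 3): e=[18,0,6] → #  [on edge]
    (8,1)@(17, 3): e=[24,-8,8] → ·
    (3,2)@(7, 5): e=[0,40,-16] → ·  [on edge]
    (4,2)@(9, 5): e=[6,32,-14] → ·
    (5,2)@(11, 5): e=[12,24,-12] → ·
    (6,2)@(13, 5): e=[18,16,-10] → ·
    (7,2)@(15, 5): e=[24,8,-8] → ·
    (8,2)@(17, 5): e=[30,0,-6] → ·  [on edge]
    (2,3)@(5, 7): e=[0,56,-32] → ·  [on edge]
  covered (6 px):
    · · · · · # # · ·
    · · · · # # # # ·
    · · · · · · · · ·
    · · · · · · · · ·
T2:
  2·area = 18  (B↔C swapped to make it positive)
  edge (8, 3)→(6, 6): d=(-2,3) inclusive
  edge (6, 6)→(4, 0): d=(-2,-6) inclusive
  edge (4, 0)→(8, 3): d=(4,3) inclusive
    (2,0)@(5, 1): e=[13,4,1] → #
    (3,0)@(7, 1): e=[7,16,-5] → ·
    (2,1)@(5, 3): e=[9,0,9] → #  [on edge]
    (3,1)@(7, 3): e=[3,12,3] → #
    (4,1)@(9, 3): e=[-3,24,-3] → ·
    (2,2)@(5, 5): e=[5,-4,17] → ·
    (3,2)@(7, 5): e=[-1,8,11] → ·
  covered (3 px):
    · · # · · · · · ·
    · · # # · · · · ·
    · · · · · · · · ·
    · · · · · · · · ·

Final: [0,18,6]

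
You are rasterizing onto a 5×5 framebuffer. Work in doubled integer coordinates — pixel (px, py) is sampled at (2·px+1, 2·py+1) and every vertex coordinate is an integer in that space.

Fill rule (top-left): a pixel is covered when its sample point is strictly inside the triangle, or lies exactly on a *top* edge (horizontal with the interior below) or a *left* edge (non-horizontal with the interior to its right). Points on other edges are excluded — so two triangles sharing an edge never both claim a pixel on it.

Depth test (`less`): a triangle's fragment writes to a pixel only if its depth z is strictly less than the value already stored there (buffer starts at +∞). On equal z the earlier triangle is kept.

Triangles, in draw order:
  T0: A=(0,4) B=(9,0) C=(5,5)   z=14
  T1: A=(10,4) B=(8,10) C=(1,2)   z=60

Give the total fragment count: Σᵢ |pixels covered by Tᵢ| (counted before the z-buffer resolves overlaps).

T0:
  2·area = 29
  edge (0, 4)→(9, 0): d=(9,-4) top-left  bias=+0
  edge (9, 0)→(5, 5): d=(-4,5) right/bottom  bias=-1
  edge (5, 5)→(0, 4): d=(-5,-1) top-left  bias=+0
    (3,0)@(7, 1): e=[1,6,22] → #
    (4,0)@(9, 1): e=[9,-4,24] → ·
    (1,1)@(3, 3): e=[3,18,8] → #
    (2,1)@(5, 3): e=[11,8,10] → #
    (3,1)@(7, 3): e=[19,-2,12] → ·
    (1,2)@(3, 5): e=[21,10,-2] → ·
    (2,2)@(5, 5): e=[29,0,0] → ·  [on edge]
  covered (3 px):
    · · · # ·
    · # # · ·
    · · · · ·
    · · · · ·
    · · · · ·
T1:
  2·area = 58
  edge (10, 4)→(8, 10): d=(-2,6) right/bottom  bias=-1
  edge (8, 10)→(1, 2): d=(-7,-8) top-left  bias=+0
  edge (1, 2)→(10, 4): d=(9,2) right/bottom  bias=-1
    (1,1)@(3, 3): e=[44,9,5] → #
    (2,1)@(5, 3): e=[32,25,1] → #
    (3,1)@(7, 3): e=[20,41,-3] → ·
    (1,2)@(3, 5): e=[40,-5,23] → ·
    (2,2)@(5, 5): e=[28,11,19] → #
    (3,2)@(7, 5): e=[16,27,15] → #
    (4,2)@(9, 5): e=[4,43,11] → #
    (2,3)@(5, 7): e=[24,-3,37] → ·
    (3,3)@(7, 7): e=[12,13,33] → #
    (4,3)@(9, 7): e=[0,29,29] → ·  [on edge]
    (3,4)@(7, 9): e=[8,-1,51] → ·
  covered (6 px):
    · · · · ·
    · # # · ·
    · · # # #
    · · · # ·
    · · · · ·

Result: 9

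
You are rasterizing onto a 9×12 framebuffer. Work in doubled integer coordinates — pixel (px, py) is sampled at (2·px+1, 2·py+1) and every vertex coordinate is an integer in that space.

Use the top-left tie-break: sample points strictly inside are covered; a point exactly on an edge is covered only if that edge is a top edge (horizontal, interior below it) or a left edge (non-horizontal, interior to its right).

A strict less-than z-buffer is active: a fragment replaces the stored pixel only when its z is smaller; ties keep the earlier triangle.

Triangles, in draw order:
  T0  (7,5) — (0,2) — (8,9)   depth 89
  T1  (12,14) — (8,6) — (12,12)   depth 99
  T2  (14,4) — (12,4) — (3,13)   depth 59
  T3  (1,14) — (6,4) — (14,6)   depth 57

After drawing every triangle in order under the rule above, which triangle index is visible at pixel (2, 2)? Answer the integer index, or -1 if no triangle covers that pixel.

T0:
  2·area = 25  (B↔C swapped to make it positive)
  edge (7, 5)→(8, 9): d=(1,4) right/bottom  bias=-1
  edge (8, 9)→(0, 2): d=(-8,-7) top-left  bias=+0
  edge (0, 2)→(7, 5): d=(7,3) right/bottom  bias=-1
    (2,2)@(5, 5): e=[8,11,6] → #
    (3,2)@(7, 5): e=[0,25,0] → ·  [on edge]
    (2,3)@(5, 7): e=[10,-5,20] → ·
    (3,3)@(7, 7): e=[2,9,14] → #
    (4,3)@(9, 7): e=[-6,23,8] → ·
    (3,4)@(7, 9): e=[4,-7,28] → ·
    (4,6)@(9, 13): e=[0,-25,50] → ·  [on edge]
    (5,10)@(11, 21): e=[0,-75,100] → ·  [on edge]
  covered (2 px):
    · · · · · · · · ·
    · · · · · · · · ·
    · · # · · · · · ·
    · · · # · · · · ·
    · · · · · · · · ·
    · · · · · · · · ·
    · · · · · · · · ·
    · · · · · · · · ·
    · · · · · · · · ·
    · · · · · · · · ·
    · · · · · · · · ·
    · · · · · · · · ·
T1:
  2·area = 8
  edge (12, 14)→(8, 6): d=(-4,-8) top-left  bias=+0
  edge (8, 6)→(12, 12): d=(4,6) right/bottom  bias=-1
  edge (12, 12)→(12, 14): d=(0,2) right/bottom  bias=-1
    (5,5)@(11, 11): e=[4,2,2] → #
    (6,5)@(13, 11): e=[20,-10,-2] → ·
    (5,6)@(11, 13): e=[-4,10,2] → ·
  covered (1 px):
    · · · · · · · · ·
    · · · · · · · · ·
    · · · · · · · · ·
    · · · · · · · · ·
    · · · · · · · · ·
    · · · · · # · · ·
    · · · · · · · · ·
    · · · · · · · · ·
    · · · · · · · · ·
    · · · · · · · · ·
    · · · · · · · · ·
    · · · · · · · · ·
T2:
  2·area = 18  (B↔C swapped to make it positive)
  edge (14, 4)→(3, 13): d=(-11,9) right/bottom  bias=-1
  edge (3, 13)→(12, 4): d=(9,-9) top-left  bias=+0
  edge (12, 4)→(14, 4): d=(2,0) top-left  bias=+0
    (7,0)@(15, 1): e=[24,0,-6] → ·  [on edge]
    (6,1)@(13, 3): e=[20,0,-2] → ·  [on edge]
    (5,2)@(11, 5): e=[16,0,2] → #  [on edge]
    (6,2)@(13, 5): e=[-2,18,2] → ·
    (4,3)@(9, 7): e=[12,0,6] → #  [on edge]
    (5,3)@(11, 7): e=[-6,18,6] → ·
    (3,4)@(7, 9): e=[8,0,10] → #  [on edge]
    (4,4)@(9, 9): e=[-10,18,10] → ·
    (2,5)@(5, 11): e=[4,0,14] → #  [on edge]
    (3,5)@(7, 11): e=[-14,18,14] → ·
    (1,6)@(3, 13): e=[0,0,18] → ·  [on edge]
    (2,6)@(5, 13): e=[-18,18,18] → ·
    (0,7)@(1, 15): e=[-4,0,22] → ·  [on edge]
  covered (4 px):
    · · · · · · · · ·
    · · · · · · · · ·
    · · · · · # · · ·
    · · · · # · · · ·
    · · · # · · · · ·
    · · # · · · · · ·
    · · · · · · · · ·
    · · · · · · · · ·
    · · · · · · · · ·
    · · · · · · · · ·
    · · · · · · · · ·
    · · · · · · · · ·
T3:
  2·area = 90
  edge (1, 14)→(6, 4): d=(5,-10) top-left  bias=+0
  edge (6, 4)→(14, 6): d=(8,2) right/bottom  bias=-1
  edge (14, 6)→(1, 14): d=(-13,8) right/bottom  bias=-1
    (3,2)@(7, 5): e=[15,6,69] → #
    (4,2)@(9, 5): e=[35,2,53] → #
    (5,2)@(11, 5): e=[55,-2,37] → ·
    (2,3)@(5, 7): e=[5,26,59] → #
    (5,3)@(11, 7): e=[65,14,11] → #
    (6,3)@(13, 7): e=[85,10,-5] → ·
    (2,4)@(5, 9): e=[15,42,33] → #
    (5,4)@(11, 9): e=[75,30,-15] → ·
    (1,5)@(3, 11): e=[5,62,23] → #
    (3,5)@(7, 11): e=[45,54,-9] → ·
    (4,5)@(9, 11): e=[65,50,-25] → ·
    (1,6)@(3, 13): e=[15,78,-3] → ·
  covered (11 px):
    · · · · · · · · ·
    · · · · · · · · ·
    · · · # # · · · ·
    · · # # # # · · ·
    · · # # # · · · ·
    · # # · · · · · ·
    · · · · · · · · ·
    · · · · · · · · ·
    · · · · · · · · ·
    · · · · · · · · ·
    · · · · · · · · ·
    · · · · · · · · ·

Z-buffer (winner per pixel, '.' = empty):
  . . . . . . . . .
  . . . . . . . . .
  . . 0 3 3 2 . . .
  . . 3 3 3 3 . . .
  . . 3 3 3 . . . .
  . 3 3 . . 1 . . .
  . . . . . . . . .
  . . . . . . . . .
  . . . . . . . . .
  . . . . . . . . .
  . . . . . . . . .
  . . . . . . . . .

Final: 0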